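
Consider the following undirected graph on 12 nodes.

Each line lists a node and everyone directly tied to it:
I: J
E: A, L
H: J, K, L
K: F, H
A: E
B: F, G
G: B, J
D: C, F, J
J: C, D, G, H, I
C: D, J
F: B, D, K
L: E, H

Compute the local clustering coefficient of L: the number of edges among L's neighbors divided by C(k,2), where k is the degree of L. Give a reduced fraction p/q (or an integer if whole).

0

L's neighbors: E and H (k = 2).
Possible neighbor pairs: C(2,2) = 1. Edges among them: none → e = 0.
Clustering(L) = 0/1.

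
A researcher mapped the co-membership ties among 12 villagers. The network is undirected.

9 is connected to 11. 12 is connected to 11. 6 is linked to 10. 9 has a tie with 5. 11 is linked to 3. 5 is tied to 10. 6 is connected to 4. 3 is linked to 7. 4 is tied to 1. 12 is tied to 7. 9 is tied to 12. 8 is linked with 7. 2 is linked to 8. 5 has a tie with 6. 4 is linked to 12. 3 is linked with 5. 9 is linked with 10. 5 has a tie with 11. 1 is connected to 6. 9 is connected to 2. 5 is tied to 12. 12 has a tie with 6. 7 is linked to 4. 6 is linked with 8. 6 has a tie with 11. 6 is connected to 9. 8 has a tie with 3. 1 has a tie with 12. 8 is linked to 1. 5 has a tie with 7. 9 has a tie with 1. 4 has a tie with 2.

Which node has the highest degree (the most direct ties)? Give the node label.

Degrees — 1:5, 2:3, 3:4, 4:5, 5:7, 6:8, 7:5, 8:5, 9:7, 10:3, 11:5, 12:7.
The maximum is 8, attained only by 6.

6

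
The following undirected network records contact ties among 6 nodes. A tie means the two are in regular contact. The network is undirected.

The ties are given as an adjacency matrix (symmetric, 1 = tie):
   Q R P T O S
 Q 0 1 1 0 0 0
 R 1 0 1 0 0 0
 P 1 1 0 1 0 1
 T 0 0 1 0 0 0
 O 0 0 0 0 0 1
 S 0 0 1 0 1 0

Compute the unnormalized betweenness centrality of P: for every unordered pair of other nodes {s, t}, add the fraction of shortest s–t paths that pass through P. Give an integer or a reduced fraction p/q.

8

Pairs whose geodesics pass through P — Q–T: 1; Q–O: 1; Q–S: 1; R–T: 1; R–O: 1; R–S: 1; T–O: 1; T–S: 1.
All other pairs contribute 0.
Summing the contributions gives betweenness(P) = 8.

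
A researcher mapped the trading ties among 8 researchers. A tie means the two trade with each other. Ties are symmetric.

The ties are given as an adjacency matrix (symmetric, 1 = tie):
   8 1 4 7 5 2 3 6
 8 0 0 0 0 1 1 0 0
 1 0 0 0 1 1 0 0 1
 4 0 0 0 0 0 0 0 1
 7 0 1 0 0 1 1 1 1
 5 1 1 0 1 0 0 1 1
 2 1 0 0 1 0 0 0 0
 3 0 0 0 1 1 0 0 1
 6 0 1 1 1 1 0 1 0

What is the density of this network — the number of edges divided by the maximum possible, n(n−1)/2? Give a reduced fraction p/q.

13/28

There are 13 edges and 8 nodes, so the maximum possible is C(8,2) = 28.
Density = 13/28.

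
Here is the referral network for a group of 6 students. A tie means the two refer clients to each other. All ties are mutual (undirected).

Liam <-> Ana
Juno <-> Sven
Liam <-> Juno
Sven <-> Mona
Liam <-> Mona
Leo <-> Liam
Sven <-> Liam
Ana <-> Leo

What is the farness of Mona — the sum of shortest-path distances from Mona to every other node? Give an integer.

Distances from Mona: Ana:2, Juno:2, Leo:2, Liam:1, Sven:1.
Sum = 2 + 2 + 2 + 1 + 1 = 8.

8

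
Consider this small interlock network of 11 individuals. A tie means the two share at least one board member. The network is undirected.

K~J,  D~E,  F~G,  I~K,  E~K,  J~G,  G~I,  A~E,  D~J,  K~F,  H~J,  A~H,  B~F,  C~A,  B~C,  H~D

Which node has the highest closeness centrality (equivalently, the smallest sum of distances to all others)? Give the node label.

K

Farness (sum of distances to all others) for each node — A:20, B:24, C:24, D:22, E:19, F:20, G:20, H:20, I:24, J:18, K:17.
The smallest farness is 17, for K, so K has the highest closeness.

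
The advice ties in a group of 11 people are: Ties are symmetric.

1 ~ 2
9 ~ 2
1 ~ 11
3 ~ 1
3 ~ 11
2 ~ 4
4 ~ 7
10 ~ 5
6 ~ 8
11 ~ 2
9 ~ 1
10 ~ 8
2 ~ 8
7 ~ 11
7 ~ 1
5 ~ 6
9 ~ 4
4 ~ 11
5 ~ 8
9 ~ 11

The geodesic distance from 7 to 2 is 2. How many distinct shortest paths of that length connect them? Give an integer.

3

The shortest distance is 2. The length-2 paths are: 7–11–2; 7–1–2; 7–4–2.
That gives 3 distinct shortest paths.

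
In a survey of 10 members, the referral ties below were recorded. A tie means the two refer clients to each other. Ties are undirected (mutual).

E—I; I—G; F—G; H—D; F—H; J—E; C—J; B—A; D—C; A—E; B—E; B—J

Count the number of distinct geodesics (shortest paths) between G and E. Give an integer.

1

The shortest distance is 2, and the only length-2 path is G–I–E. So there is exactly 1 shortest path.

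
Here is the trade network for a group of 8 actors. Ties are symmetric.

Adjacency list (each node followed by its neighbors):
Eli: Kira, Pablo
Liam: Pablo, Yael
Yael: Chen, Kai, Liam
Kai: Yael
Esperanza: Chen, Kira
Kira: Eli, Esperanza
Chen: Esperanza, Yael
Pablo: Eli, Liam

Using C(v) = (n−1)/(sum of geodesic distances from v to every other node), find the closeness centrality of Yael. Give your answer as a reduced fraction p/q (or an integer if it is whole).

Distances from Yael: Chen:1, Eli:3, Esperanza:2, Kai:1, Kira:3, Liam:1, Pablo:2. Sum = 13.
n = 8, so closeness = 7/13.

7/13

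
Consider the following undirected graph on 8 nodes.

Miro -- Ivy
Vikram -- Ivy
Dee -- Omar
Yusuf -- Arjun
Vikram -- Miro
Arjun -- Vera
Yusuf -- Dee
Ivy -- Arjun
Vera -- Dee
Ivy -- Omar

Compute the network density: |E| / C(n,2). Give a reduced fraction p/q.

There are 10 edges and 8 nodes, so the maximum possible is C(8,2) = 28.
Density = 10/28 = 5/14.

5/14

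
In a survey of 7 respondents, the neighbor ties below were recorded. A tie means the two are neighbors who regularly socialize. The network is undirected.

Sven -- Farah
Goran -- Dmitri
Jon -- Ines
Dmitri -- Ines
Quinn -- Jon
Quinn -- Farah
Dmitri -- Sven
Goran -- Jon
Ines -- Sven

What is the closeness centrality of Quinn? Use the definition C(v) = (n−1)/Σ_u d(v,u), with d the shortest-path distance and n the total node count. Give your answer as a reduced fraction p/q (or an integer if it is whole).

Distances from Quinn: Dmitri:3, Farah:1, Goran:2, Ines:2, Jon:1, Sven:2. Sum = 11.
n = 7, so closeness = 6/11.

6/11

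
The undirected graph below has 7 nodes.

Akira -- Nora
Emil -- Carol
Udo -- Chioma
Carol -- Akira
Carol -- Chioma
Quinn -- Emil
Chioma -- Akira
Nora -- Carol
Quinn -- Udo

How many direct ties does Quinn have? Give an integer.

2

Quinn is directly tied to Emil and Udo. That is 2 neighbors, so the degree of Quinn is 2.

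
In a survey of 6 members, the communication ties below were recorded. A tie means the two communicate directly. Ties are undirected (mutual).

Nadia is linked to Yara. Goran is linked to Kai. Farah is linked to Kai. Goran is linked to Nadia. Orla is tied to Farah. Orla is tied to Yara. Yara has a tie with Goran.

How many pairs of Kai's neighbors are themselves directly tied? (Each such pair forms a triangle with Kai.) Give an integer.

Kai's neighbors are Farah and Goran, but none of them are tied to each other, so no triangle contains Kai.

0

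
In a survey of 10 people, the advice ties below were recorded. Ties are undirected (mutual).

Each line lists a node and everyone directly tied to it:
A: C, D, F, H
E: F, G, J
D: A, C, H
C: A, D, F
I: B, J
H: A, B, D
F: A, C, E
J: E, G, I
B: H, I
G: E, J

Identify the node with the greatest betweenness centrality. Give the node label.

Unnormalized betweenness of each node: A:20/3, B:11/2, C:11/6, D:4/3, E:19/2, F:21/2, G:0, H:7, I:29/6, J:35/6.
F has the largest value, 21/2, making it the main broker — the node through which the most shortest paths run.

F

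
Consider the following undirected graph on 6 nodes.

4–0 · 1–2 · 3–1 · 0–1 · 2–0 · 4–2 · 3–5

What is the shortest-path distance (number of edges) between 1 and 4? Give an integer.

One shortest route is 1 – 0 – 4, which uses 2 edges, and 1 and 4 are not directly tied, so nothing shorter exists. So d(1,4) = 2.

2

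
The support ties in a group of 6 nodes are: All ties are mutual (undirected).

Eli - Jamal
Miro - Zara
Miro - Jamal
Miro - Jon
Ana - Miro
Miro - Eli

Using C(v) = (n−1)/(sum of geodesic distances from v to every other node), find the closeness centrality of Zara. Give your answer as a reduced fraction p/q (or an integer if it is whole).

5/9

Distances from Zara: Ana:2, Eli:2, Jamal:2, Jon:2, Miro:1. Sum = 9.
n = 6, so closeness = 5/9.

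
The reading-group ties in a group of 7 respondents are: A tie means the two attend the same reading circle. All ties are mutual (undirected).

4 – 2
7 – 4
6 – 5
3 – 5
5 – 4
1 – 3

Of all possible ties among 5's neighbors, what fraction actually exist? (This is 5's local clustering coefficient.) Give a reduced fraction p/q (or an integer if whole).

5's neighbors: 3, 4, and 6 (k = 3).
Possible neighbor pairs: C(3,2) = 3. Edges among them: none → e = 0.
Clustering(5) = 0/3 = 0.

0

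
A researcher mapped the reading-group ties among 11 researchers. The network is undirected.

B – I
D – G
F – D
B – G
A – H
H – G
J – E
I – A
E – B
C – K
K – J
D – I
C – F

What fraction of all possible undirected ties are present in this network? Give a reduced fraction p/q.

There are 13 edges and 11 nodes, so the maximum possible is C(11,2) = 55.
Density = 13/55.

13/55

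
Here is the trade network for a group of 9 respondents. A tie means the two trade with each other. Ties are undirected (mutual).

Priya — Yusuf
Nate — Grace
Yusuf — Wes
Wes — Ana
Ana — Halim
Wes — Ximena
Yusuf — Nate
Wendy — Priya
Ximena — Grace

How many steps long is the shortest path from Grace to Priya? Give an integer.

One shortest route is Grace – Nate – Yusuf – Priya, which uses 3 edges, and at distance 2 from Grace we only reach {Wes, Yusuf}, which does not include Priya. So d(Grace,Priya) = 3.

3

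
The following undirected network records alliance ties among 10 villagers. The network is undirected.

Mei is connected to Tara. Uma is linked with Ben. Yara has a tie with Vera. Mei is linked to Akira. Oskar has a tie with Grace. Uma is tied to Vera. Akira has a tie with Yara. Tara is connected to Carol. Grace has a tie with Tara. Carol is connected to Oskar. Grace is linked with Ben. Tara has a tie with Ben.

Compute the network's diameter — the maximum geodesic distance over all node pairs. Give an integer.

5

Eccentricity of each node (its greatest distance to any other): Akira:4, Ben:3, Carol:4, Grace:4, Mei:3, Oskar:5, Tara:3, Uma:3, Vera:4, Yara:5.
The maximum eccentricity is 5, realized for instance by the pair Oskar–Yara via Oskar – Grace – Ben – Uma – Vera – Yara. So the diameter is 5.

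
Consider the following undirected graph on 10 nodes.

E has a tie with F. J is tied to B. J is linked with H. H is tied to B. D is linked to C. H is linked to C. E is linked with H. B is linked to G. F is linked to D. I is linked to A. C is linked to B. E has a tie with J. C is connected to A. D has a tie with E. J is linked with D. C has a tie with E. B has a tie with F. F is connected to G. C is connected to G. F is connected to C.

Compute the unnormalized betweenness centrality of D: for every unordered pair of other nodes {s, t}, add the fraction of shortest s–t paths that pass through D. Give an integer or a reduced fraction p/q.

Pairs whose geodesics pass through D — A–J: 1/4; F–J: 1/3; I–J: 1/4; C–J: 1/4.
All other pairs contribute 0.
Summing the contributions gives betweenness(D) = 13/12.

13/12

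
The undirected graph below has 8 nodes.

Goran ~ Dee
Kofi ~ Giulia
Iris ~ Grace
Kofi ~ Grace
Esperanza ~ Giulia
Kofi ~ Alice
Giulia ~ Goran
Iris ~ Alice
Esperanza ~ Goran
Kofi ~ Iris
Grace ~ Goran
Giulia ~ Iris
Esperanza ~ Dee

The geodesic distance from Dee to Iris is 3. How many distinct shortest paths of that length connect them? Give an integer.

The shortest distance is 3. The length-3 paths are: Dee–Esperanza–Giulia–Iris; Dee–Goran–Giulia–Iris; Dee–Goran–Grace–Iris.
That gives 3 distinct shortest paths.

3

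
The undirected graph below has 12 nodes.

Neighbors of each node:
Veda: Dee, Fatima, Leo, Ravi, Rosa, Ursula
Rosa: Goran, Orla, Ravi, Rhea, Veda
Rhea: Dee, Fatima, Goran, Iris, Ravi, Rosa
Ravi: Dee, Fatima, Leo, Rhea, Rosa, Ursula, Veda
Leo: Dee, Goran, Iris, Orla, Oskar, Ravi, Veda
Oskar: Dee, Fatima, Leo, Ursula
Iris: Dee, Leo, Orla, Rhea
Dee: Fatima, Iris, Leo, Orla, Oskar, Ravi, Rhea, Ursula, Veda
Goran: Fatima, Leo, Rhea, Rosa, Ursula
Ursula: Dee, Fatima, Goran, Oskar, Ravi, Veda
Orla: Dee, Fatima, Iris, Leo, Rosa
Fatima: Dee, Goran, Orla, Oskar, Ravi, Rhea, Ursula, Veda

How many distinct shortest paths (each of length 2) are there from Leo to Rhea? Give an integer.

The shortest distance is 2. The length-2 paths are: Leo–Iris–Rhea; Leo–Dee–Rhea; Leo–Ravi–Rhea; Leo–Goran–Rhea.
That gives 4 distinct shortest paths.

4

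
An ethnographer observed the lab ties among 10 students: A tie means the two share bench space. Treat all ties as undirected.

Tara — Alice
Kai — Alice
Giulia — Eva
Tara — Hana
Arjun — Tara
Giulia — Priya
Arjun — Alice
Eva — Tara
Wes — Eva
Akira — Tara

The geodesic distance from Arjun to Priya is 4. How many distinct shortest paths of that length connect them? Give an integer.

The shortest distance is 4, and the only length-4 path is Arjun–Tara–Eva–Giulia–Priya. So there is exactly 1 shortest path.

1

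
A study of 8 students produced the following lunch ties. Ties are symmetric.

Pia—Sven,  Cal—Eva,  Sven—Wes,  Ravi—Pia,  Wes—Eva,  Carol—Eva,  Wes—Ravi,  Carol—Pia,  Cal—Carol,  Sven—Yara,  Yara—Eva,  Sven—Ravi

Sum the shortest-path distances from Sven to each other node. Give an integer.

Distances from Sven: Cal:3, Carol:2, Eva:2, Pia:1, Ravi:1, Wes:1, Yara:1.
Sum = 3 + 2 + 2 + 1 + 1 + 1 + 1 = 11.

11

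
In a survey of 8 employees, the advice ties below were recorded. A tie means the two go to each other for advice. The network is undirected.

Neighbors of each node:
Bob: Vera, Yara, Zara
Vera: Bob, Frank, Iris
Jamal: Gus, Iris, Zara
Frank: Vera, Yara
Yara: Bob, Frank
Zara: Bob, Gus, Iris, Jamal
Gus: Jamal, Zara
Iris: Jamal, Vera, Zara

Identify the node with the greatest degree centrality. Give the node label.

Zara

Degrees — Bob:3, Frank:2, Gus:2, Iris:3, Jamal:3, Vera:3, Yara:2, Zara:4.
The maximum is 4, attained only by Zara.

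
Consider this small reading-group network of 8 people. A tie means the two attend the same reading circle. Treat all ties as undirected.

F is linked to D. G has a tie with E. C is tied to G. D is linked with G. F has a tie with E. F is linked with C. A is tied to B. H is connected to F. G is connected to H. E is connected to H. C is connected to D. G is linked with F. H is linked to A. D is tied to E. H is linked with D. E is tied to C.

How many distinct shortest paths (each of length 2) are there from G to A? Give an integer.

1

The shortest distance is 2, and the only length-2 path is G–H–A. So there is exactly 1 shortest path.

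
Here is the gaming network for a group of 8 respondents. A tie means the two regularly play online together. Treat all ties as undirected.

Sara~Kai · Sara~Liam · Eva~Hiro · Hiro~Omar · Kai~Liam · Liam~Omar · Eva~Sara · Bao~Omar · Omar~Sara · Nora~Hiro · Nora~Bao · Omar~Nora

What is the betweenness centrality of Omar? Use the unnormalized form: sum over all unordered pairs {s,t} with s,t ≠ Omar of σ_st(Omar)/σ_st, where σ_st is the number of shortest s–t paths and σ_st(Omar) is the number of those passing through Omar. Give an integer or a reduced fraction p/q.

Pairs whose geodesics pass through Omar — Hiro–Bao: 1/2; Hiro–Liam: 1; Hiro–Kai: 2/3; Hiro–Sara: 1/2; Nora–Liam: 1; Nora–Kai: 2/2; Nora–Sara: 1; Bao–Liam: 1; Bao–Kai: 2/2; Bao–Sara: 1; Bao–Eva: 2/3.
All other pairs contribute 0.
Summing the contributions gives betweenness(Omar) = 28/3.

28/3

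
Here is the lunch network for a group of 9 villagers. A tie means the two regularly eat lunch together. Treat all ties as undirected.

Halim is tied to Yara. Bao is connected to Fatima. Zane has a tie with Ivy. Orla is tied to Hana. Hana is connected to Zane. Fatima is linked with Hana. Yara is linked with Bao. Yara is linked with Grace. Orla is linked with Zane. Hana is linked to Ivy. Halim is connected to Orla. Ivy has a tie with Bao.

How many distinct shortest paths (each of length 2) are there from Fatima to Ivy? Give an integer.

The shortest distance is 2. The length-2 paths are: Fatima–Bao–Ivy; Fatima–Hana–Ivy.
That gives 2 distinct shortest paths.

2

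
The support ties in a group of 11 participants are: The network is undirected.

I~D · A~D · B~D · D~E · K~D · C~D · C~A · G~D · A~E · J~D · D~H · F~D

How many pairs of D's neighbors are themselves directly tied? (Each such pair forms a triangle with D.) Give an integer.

2

D's neighbors: A, B, C, E, F, G, H, I, J, and K.
Neighbor pairs that are themselves tied: D–A–C; D–A–E. Each forms one triangle with D, for 2 in total.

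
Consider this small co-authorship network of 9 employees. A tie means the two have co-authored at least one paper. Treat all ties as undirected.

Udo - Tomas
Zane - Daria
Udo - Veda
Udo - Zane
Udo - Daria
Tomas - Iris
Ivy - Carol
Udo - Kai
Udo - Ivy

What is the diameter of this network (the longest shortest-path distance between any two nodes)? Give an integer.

Eccentricity of each node (its greatest distance to any other): Carol:4, Daria:3, Iris:4, Ivy:3, Kai:3, Tomas:3, Udo:2, Veda:3, Zane:3.
The maximum eccentricity is 4, realized for instance by the pair Iris–Carol via Iris – Tomas – Udo – Ivy – Carol. So the diameter is 4.

4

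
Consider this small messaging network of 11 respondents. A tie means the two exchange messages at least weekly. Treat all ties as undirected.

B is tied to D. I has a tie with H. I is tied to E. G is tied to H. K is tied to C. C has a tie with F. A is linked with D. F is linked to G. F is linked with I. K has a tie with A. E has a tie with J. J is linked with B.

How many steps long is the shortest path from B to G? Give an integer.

One shortest route is B – J – E – I – F – G, which uses 5 edges, and at distance 4 from B we only reach {C, F, H}, which does not include G. So d(B,G) = 5.

5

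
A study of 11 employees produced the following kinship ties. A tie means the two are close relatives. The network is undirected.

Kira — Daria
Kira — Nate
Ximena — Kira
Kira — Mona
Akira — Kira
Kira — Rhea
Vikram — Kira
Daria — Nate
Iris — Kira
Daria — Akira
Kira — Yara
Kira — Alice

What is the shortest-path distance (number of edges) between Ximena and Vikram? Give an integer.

2

One shortest route is Ximena – Kira – Vikram, which uses 2 edges, and Ximena and Vikram are not directly tied, so nothing shorter exists. So d(Ximena,Vikram) = 2.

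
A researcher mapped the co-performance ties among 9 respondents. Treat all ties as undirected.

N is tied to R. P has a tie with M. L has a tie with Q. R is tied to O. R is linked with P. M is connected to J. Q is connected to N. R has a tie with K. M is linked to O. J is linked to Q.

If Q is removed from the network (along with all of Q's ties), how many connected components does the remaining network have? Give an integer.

Without Q, the remaining ties split the others into: {J, K, M, N, O, P, R}; {L}.
That's 2 separate components.

2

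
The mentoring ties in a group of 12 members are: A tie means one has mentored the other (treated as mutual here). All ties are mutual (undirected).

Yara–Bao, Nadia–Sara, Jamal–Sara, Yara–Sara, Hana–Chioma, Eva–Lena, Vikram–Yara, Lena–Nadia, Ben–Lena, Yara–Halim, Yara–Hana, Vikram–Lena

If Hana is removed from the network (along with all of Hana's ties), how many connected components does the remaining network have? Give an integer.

Without Hana, the remaining ties split the others into: {Bao, Ben, Eva, Halim, Jamal, Lena, Nadia, Sara, Vikram, Yara}; {Chioma}.
That's 2 separate components.

2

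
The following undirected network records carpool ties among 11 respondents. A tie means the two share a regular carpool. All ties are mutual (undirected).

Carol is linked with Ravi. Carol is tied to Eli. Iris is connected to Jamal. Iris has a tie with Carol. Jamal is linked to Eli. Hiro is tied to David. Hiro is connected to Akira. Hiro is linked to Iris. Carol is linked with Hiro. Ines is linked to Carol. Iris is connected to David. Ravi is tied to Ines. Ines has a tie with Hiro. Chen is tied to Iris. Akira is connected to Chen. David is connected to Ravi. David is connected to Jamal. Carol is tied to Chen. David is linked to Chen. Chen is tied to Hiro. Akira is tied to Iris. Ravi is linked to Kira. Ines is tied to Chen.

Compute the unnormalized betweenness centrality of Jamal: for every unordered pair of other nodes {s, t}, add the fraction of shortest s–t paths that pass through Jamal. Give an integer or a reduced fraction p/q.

7/4

Pairs whose geodesics pass through Jamal — David–Eli: 1; Eli–Iris: 1/2; Eli–Akira: 1/4.
All other pairs contribute 0.
Summing the contributions gives betweenness(Jamal) = 7/4.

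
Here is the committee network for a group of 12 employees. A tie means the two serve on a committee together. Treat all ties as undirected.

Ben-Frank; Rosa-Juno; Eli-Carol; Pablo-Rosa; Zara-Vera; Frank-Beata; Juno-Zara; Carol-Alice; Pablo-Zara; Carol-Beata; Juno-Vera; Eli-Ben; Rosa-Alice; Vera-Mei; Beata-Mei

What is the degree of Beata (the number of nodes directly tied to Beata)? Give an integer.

Beata is directly tied to Carol, Frank, and Mei. That is 3 neighbors, so the degree of Beata is 3.

3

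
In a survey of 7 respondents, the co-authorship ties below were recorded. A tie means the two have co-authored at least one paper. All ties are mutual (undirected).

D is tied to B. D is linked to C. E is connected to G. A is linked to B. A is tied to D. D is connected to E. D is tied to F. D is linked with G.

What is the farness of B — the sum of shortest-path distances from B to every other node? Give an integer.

10

Distances from B: A:1, C:2, D:1, E:2, F:2, G:2.
Sum = 1 + 2 + 1 + 2 + 2 + 2 = 10.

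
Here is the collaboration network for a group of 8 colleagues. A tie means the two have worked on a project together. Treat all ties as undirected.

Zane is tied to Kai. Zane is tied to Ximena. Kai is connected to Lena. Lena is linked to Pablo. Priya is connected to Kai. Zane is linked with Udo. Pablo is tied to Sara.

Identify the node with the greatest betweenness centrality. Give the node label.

Kai

Unnormalized betweenness of each node: Kai:15, Lena:10, Pablo:6, Priya:0, Sara:0, Udo:0, Ximena:0, Zane:11.
Kai has the largest value, 15, making it the main broker — the node through which the most shortest paths run.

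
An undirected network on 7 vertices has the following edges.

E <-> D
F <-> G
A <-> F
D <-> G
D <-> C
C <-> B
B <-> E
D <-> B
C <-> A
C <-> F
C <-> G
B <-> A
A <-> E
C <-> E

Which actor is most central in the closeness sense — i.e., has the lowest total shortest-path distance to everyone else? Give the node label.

C

Farness (sum of distances to all others) for each node — A:8, B:8, C:6, D:8, E:8, F:9, G:9.
The smallest farness is 6, for C, so C has the highest closeness.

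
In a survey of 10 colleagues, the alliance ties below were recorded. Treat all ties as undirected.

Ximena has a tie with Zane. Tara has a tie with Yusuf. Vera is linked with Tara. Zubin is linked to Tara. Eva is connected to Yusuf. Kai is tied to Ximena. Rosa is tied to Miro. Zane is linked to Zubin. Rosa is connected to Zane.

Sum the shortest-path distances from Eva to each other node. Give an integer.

Distances from Eva: Kai:6, Miro:6, Rosa:5, Tara:2, Vera:3, Ximena:5, Yusuf:1, Zane:4, Zubin:3.
Sum = 6 + 6 + 5 + 2 + 3 + 5 + 1 + 4 + 3 = 35.

35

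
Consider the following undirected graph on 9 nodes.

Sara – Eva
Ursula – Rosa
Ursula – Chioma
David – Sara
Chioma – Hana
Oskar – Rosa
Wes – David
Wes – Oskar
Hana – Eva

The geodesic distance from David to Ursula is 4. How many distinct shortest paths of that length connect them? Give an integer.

1

The shortest distance is 4, and the only length-4 path is David–Wes–Oskar–Rosa–Ursula. So there is exactly 1 shortest path.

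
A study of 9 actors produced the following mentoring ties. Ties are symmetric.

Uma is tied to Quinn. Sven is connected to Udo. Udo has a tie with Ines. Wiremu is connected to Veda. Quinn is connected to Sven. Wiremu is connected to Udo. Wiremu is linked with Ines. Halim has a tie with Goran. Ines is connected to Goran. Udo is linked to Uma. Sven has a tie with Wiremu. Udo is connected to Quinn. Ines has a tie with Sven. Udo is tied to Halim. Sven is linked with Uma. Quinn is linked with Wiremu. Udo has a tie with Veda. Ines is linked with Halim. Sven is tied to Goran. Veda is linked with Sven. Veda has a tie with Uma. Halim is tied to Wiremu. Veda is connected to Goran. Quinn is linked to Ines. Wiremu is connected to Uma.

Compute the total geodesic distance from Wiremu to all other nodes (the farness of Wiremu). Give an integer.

Distances from Wiremu: Goran:2, Halim:1, Ines:1, Quinn:1, Sven:1, Udo:1, Uma:1, Veda:1.
Sum = 2 + 1 + 1 + 1 + 1 + 1 + 1 + 1 = 9.

9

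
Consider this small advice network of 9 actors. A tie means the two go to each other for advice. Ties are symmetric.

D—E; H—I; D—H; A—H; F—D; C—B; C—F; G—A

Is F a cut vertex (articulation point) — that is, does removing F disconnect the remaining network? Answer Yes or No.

Removing F leaves {A, D, E, G, H, and I} with no path to {B and C}, so the network splits into 2 components. F is a cut vertex.

Yes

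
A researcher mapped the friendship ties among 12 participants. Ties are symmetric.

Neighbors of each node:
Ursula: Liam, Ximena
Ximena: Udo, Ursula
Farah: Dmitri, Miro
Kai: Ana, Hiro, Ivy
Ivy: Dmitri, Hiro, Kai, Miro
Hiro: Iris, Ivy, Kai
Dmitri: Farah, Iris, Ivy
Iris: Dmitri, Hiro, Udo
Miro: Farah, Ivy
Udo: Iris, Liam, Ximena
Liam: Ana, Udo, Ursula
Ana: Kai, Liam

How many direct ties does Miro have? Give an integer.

Miro is directly tied to Farah and Ivy. That is 2 neighbors, so the degree of Miro is 2.

2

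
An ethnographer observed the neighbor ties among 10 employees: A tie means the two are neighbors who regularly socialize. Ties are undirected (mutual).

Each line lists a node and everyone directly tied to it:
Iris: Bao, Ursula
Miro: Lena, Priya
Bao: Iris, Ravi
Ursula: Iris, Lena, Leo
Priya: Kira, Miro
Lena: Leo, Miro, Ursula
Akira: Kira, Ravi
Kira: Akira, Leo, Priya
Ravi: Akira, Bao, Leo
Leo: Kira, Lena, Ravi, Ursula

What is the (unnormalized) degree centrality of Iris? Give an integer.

2

Iris is directly tied to Bao and Ursula. That is 2 neighbors, so the degree of Iris is 2.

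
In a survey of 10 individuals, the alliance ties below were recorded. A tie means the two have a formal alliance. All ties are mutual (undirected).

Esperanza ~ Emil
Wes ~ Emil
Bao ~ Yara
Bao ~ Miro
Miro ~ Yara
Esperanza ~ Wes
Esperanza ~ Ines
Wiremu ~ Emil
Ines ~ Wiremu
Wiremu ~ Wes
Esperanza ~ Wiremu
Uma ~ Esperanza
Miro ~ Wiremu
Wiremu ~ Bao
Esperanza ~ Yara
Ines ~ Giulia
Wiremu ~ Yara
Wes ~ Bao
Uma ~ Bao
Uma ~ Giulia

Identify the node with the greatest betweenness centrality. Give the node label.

Unnormalized betweenness of each node: Bao:13/3, Emil:0, Esperanza:7, Giulia:1/2, Ines:11/3, Miro:0, Uma:43/12, Wes:3/4, Wiremu:101/12, Yara:3/4.
Wiremu has the largest value, 101/12, making it the main broker — the node through which the most shortest paths run.

Wiremu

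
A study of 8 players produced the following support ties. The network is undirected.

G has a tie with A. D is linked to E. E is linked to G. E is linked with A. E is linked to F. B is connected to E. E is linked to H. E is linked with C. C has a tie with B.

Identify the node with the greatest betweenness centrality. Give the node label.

Unnormalized betweenness of each node: A:0, B:0, C:0, D:0, E:19, F:0, G:0, H:0.
E has the largest value, 19, making it the main broker — the node through which the most shortest paths run.

E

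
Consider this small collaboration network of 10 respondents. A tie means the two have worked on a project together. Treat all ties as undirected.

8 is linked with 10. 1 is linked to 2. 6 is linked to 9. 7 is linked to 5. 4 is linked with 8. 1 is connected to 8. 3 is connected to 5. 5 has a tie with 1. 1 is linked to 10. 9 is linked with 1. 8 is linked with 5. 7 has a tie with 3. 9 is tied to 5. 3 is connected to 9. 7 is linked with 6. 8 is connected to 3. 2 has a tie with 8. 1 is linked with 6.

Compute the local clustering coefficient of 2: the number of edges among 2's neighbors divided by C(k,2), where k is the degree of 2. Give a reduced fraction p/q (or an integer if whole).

1

2's neighbors: 1 and 8 (k = 2).
Possible neighbor pairs: C(2,2) = 1. Edges among them: 1–8 → e = 1.
Clustering(2) = 1/1.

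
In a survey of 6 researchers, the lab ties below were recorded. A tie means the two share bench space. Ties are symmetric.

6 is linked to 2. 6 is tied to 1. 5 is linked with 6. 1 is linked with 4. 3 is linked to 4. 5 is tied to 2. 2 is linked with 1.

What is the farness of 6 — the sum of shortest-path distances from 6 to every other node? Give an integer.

Distances from 6: 1:1, 2:1, 3:3, 4:2, 5:1.
Sum = 1 + 1 + 3 + 2 + 1 = 8.

8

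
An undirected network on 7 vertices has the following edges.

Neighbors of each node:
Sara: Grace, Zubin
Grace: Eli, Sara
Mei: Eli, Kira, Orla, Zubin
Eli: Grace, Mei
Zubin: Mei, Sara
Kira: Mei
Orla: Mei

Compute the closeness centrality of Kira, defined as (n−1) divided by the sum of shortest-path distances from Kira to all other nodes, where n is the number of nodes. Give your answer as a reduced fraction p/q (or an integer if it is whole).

6/13

Distances from Kira: Eli:2, Grace:3, Mei:1, Orla:2, Sara:3, Zubin:2. Sum = 13.
n = 7, so closeness = 6/13.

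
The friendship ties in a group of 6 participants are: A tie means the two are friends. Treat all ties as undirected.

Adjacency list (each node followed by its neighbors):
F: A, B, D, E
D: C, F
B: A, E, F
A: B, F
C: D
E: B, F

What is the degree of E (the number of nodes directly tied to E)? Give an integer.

E is directly tied to B and F. That is 2 neighbors, so the degree of E is 2.

2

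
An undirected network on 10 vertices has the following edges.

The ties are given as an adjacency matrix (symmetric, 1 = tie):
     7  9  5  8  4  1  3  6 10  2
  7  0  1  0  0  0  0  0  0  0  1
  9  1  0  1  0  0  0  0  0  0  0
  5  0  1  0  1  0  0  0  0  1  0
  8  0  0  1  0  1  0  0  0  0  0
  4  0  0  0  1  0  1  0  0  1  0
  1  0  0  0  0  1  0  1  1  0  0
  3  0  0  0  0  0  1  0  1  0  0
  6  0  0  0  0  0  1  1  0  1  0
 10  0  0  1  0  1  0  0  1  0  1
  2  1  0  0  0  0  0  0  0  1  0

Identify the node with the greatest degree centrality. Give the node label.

10

Degrees — 1:3, 2:2, 3:2, 4:3, 5:3, 6:3, 7:2, 8:2, 9:2, 10:4.
The maximum is 4, attained only by 10.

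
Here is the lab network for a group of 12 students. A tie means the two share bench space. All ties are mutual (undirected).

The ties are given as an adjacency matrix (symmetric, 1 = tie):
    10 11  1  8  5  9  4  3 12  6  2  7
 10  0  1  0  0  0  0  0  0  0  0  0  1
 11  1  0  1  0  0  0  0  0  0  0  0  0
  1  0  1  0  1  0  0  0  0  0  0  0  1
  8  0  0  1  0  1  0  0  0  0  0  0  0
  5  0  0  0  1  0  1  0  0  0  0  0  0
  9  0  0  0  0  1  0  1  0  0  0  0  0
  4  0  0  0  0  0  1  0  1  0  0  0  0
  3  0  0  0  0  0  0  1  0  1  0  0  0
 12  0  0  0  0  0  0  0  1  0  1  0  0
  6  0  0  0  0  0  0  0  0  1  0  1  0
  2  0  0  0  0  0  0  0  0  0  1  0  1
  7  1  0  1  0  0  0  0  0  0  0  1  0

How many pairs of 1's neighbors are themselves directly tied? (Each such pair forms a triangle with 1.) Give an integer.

1's neighbors are 7, 8, and 11, but none of them are tied to each other, so no triangle contains 1.

0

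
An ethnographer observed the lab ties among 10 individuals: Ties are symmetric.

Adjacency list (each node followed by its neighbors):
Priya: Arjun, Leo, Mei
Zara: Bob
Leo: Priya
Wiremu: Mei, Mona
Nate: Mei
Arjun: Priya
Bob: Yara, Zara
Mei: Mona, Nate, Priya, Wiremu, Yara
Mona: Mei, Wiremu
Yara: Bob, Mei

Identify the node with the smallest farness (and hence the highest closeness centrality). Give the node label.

Mei

Farness (sum of distances to all others) for each node — Arjun:26, Bob:24, Leo:26, Mei:14, Mona:21, Nate:22, Priya:18, Wiremu:21, Yara:18, Zara:32.
The smallest farness is 14, for Mei, so Mei has the highest closeness.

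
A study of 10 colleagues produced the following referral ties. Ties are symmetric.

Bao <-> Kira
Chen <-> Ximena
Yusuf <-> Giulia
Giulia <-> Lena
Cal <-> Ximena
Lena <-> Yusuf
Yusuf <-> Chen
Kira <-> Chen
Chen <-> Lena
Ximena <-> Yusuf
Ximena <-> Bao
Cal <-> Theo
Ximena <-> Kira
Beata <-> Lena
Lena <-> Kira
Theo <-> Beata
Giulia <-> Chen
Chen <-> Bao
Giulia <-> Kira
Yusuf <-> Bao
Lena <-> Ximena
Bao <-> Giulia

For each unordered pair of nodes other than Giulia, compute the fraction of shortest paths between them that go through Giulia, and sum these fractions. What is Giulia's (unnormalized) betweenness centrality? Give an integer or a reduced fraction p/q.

3/5

Pairs whose geodesics pass through Giulia — Beata–Bao: 1/5; Lena–Bao: 1/5; Kira–Yusuf: 1/5.
All other pairs contribute 0.
Summing the contributions gives betweenness(Giulia) = 3/5.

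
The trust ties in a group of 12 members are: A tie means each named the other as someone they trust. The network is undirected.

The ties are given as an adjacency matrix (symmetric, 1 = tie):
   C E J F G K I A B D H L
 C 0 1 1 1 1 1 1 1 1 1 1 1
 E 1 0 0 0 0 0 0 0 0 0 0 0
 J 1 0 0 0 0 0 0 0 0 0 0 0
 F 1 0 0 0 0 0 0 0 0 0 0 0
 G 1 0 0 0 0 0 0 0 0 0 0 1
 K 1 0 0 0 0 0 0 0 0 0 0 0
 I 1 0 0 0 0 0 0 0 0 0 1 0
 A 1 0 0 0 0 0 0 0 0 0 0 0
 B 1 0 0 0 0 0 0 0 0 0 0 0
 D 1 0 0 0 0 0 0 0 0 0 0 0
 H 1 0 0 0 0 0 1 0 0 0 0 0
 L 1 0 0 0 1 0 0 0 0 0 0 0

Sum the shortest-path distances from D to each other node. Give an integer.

21

Distances from D: A:2, B:2, C:1, E:2, F:2, G:2, H:2, I:2, J:2, K:2, L:2.
Sum = 2 + 2 + 1 + 2 + 2 + 2 + 2 + 2 + 2 + 2 + 2 = 21.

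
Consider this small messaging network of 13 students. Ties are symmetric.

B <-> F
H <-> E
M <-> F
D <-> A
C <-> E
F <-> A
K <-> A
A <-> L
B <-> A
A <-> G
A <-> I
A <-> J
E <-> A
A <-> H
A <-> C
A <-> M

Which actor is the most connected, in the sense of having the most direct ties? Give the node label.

A

Degrees — A:12, B:2, C:2, D:1, E:3, F:3, G:1, H:2, I:1, J:1, K:1, L:1, M:2.
The maximum is 12, attained only by A.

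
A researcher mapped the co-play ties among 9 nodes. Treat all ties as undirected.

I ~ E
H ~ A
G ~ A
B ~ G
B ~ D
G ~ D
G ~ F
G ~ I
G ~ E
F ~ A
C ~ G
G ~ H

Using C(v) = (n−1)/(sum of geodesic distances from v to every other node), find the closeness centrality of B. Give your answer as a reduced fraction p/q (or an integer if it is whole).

Distances from B: A:2, C:2, D:1, E:2, F:2, G:1, H:2, I:2. Sum = 14.
n = 9, so closeness = 8/14 = 4/7.

4/7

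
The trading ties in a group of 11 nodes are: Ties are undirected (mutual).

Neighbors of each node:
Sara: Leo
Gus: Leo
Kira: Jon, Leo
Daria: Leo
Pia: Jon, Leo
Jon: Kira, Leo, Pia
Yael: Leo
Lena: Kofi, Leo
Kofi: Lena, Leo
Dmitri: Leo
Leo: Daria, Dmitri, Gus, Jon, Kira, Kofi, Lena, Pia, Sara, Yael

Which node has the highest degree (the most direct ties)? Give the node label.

Degrees — Daria:1, Dmitri:1, Gus:1, Jon:3, Kira:2, Kofi:2, Lena:2, Leo:10, Pia:2, Sara:1, Yael:1.
The maximum is 10, attained only by Leo.

Leo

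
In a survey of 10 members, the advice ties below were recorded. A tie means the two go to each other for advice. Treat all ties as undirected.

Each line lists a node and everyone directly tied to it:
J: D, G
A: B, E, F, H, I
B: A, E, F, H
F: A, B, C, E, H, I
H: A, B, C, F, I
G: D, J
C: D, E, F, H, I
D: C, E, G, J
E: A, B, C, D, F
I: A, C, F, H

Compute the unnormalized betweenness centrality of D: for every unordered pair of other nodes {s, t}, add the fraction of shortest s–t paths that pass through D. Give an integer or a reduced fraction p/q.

Pairs whose geodesics pass through D — A–J: 1; A–G: 1; B–J: 1; B–G: 1; E–J: 1; E–G: 1; H–J: 1; H–G: 1; C–J: 1; C–G: 1; I–J: 1; I–G: 1; F–J: 2/2; F–G: 2/2.
All other pairs contribute 0.
Summing the contributions gives betweenness(D) = 14.

14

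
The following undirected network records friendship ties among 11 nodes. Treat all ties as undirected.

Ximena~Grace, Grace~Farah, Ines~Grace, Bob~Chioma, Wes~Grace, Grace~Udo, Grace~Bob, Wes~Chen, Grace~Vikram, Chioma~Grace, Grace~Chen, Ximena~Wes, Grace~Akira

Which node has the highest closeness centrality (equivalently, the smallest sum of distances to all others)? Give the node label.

Grace

Farness (sum of distances to all others) for each node — Akira:19, Bob:18, Chen:18, Chioma:18, Farah:19, Grace:10, Ines:19, Udo:19, Vikram:19, Wes:17, Ximena:18.
The smallest farness is 10, for Grace, so Grace has the highest closeness.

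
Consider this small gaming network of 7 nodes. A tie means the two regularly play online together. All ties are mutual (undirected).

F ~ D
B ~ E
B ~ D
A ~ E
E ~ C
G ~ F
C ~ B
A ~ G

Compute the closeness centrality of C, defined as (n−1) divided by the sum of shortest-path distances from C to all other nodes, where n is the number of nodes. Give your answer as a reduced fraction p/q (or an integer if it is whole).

Distances from C: A:2, B:1, D:2, E:1, F:3, G:3. Sum = 12.
n = 7, so closeness = 6/12 = 1/2.

1/2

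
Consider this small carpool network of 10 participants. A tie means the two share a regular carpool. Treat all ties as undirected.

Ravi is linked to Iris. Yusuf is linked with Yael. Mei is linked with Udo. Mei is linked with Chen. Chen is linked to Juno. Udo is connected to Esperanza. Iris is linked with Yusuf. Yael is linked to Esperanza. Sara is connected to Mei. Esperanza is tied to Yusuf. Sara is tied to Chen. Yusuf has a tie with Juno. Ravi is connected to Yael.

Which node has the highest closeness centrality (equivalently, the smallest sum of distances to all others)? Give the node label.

Farness (sum of distances to all others) for each node — Chen:20, Esperanza:17, Iris:22, Juno:18, Mei:21, Ravi:25, Sara:25, Udo:19, Yael:19, Yusuf:16.
The smallest farness is 16, for Yusuf, so Yusuf has the highest closeness.

Yusuf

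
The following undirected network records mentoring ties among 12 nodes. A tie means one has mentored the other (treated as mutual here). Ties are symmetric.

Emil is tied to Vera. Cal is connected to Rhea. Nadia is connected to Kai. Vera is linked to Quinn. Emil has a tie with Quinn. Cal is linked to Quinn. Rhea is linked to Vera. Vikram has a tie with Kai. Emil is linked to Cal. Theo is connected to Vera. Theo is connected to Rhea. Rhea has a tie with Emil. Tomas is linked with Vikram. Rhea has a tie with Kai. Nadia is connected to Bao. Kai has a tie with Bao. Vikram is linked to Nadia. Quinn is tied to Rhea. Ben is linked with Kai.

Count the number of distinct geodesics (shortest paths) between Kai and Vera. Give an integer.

1

The shortest distance is 2, and the only length-2 path is Kai–Rhea–Vera. So there is exactly 1 shortest path.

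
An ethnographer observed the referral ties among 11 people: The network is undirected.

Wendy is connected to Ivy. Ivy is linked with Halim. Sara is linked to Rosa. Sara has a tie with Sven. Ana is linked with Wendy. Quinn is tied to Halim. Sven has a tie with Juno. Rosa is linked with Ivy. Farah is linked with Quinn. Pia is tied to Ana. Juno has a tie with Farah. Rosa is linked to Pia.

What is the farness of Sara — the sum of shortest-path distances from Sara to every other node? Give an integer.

24

Distances from Sara: Ana:3, Farah:3, Halim:3, Ivy:2, Juno:2, Pia:2, Quinn:4, Rosa:1, Sven:1, Wendy:3.
Sum = 3 + 3 + 3 + 2 + 2 + 2 + 4 + 1 + 1 + 3 = 24.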